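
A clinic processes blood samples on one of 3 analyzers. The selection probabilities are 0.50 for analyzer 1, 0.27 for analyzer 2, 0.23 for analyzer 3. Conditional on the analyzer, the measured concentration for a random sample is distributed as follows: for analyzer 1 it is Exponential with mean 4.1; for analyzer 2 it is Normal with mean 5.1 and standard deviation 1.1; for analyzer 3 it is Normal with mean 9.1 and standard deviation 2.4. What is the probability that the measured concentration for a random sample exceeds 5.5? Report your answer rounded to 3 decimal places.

0.442

Conditional on each analyzer, P(X > 5.5): 1: 0.261463; 2: 0.358065; 3: 0.933193.
By total probability, P(X > 5.5) = 0.5·0.261463 + 0.27·0.358065 + 0.23·0.933193 = 0.442043.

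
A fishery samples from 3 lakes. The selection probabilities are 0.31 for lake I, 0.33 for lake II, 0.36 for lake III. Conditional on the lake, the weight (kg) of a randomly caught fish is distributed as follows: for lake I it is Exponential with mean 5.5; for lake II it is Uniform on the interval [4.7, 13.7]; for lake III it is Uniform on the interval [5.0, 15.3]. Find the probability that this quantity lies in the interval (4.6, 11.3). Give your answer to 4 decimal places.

0.5568

Conditional on each lake, P(4.6 < X < 11.3): I: 0.305132; II: 0.733333; III: 0.61165.
By total probability, P(4.6 < X < 11.3) = 0.31·0.305132 + 0.33·0.733333 + 0.36·0.61165 = 0.556785.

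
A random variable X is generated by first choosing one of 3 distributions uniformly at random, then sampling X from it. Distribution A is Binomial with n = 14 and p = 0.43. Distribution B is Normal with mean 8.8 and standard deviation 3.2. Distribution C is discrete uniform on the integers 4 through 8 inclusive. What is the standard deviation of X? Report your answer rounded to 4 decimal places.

2.6370

Per component, A: μ=6.02, E[X²]=39.6718; B: μ=8.8, E[X²]=87.68; C: μ=6, E[X²]=38.
E[X] = 0.333333·6.02 + 0.333333·8.8 + 0.333333·6 = 6.94.
E[X²] = 0.333333·39.6718 + 0.333333·87.68 + 0.333333·38 = 55.1173.
Var(X) = E[X²] − (E[X])² = 55.1173 − 48.1636 = 6.95367.
SD(X) = √6.95367 = 2.63698.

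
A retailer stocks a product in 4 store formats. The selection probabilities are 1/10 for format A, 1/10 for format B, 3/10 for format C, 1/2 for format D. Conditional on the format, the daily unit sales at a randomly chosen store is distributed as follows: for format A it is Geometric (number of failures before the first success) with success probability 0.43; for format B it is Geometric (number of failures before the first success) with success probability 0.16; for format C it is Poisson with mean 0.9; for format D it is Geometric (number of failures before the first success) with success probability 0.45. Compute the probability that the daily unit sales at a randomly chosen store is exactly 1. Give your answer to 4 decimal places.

Conditional on each format, P(X = 1): A: 0.2451; B: 0.1344; C: 0.365913; D: 0.2475.
By total probability, P(X = 1) = 0.1·0.2451 + 0.1·0.1344 + 0.3·0.365913 + 0.5·0.2475 = 0.271474.

0.2715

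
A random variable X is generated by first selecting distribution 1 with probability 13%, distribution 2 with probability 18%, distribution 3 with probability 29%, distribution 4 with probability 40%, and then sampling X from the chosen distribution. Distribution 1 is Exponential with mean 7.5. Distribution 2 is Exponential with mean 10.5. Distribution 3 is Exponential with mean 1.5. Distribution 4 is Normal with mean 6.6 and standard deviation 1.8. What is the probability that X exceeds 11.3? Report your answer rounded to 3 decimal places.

Conditional on each component, P(X > 11.3): 1: 0.221648; 2: 0.340892; 3: 0.000534952; 4: 0.00451243.
By total probability, P(X > 11.3) = 0.13·0.221648 + 0.18·0.340892 + 0.29·0.000534952 + 0.4·0.00451243 = 0.0921348.

0.092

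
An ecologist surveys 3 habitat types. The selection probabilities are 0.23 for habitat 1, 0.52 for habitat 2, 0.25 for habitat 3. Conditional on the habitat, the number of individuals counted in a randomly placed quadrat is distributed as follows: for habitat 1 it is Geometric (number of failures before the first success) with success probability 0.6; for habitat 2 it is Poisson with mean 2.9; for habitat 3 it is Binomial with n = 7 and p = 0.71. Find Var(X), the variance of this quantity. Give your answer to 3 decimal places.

Per component, 1: μ=0.666667, E[X²]=1.55556; 2: μ=2.9, E[X²]=11.31; 3: μ=4.97, E[X²]=26.1422.
E[X] = 0.23·0.666667 + 0.52·2.9 + 0.25·4.97 = 2.90383.
E[X²] = 0.23·1.55556 + 0.52·11.31 + 0.25·26.1422 = 12.7745.
Var(X) = E[X²] − (E[X])² = 12.7745 − 8.43225 = 4.34228.

4.342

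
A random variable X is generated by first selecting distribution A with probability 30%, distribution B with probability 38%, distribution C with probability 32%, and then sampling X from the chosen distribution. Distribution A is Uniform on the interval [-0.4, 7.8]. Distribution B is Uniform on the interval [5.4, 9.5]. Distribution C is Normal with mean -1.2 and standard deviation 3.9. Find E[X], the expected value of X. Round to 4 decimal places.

3.5570

Component means — A: 3.7; B: 7.45; C: -1.2.
E[X] = 0.3·3.7 + 0.38·7.45 + 0.32·-1.2 = 3.557.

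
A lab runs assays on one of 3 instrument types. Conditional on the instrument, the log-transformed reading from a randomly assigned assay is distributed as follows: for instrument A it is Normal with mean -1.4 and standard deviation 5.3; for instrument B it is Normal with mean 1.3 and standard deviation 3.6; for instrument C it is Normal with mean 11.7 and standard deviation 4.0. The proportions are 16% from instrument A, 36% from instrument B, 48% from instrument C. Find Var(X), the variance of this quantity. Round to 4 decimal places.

49.1296

Per component, A: μ=-1.4, E[X²]=30.05; B: μ=1.3, E[X²]=14.65; C: μ=11.7, E[X²]=152.89.
E[X] = 0.16·-1.4 + 0.36·1.3 + 0.48·11.7 = 5.86.
E[X²] = 0.16·30.05 + 0.36·14.65 + 0.48·152.89 = 83.4692.
Var(X) = E[X²] − (E[X])² = 83.4692 − 34.3396 = 49.1296.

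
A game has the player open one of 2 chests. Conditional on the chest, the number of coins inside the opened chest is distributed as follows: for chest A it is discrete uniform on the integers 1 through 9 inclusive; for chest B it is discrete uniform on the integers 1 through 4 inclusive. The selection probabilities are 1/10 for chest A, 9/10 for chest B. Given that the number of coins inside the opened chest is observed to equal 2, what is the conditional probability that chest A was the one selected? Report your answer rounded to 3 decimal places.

Likelihoods P(X=2 | ·): A: 0.111111; B: 0.25.
Posterior ∝ prior × likelihood. Numerator for A: 0.1·0.111111 = 0.0111111.
Normalizing constant: 0.1·0.111111 + 0.9·0.25 = 0.236111.
P(A | observation) = 0.0111111 / 0.236111 = 0.0470588.

0.047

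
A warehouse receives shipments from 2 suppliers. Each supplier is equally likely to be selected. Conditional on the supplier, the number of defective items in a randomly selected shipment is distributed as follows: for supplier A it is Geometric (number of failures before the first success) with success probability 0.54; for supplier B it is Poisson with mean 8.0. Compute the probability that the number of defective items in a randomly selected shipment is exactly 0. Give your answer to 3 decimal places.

Conditional on each supplier, P(X = 0): A: 0.54; B: 0.000335463.
By total probability, P(X = 0) = 0.5·0.54 + 0.5·0.000335463 = 0.270168.

0.270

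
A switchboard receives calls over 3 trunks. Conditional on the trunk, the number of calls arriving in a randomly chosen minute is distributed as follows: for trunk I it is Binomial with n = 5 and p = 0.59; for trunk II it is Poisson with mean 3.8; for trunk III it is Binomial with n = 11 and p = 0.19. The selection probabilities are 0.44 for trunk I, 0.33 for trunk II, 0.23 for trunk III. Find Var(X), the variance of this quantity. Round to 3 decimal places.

2.577

Per component, I: μ=2.95, E[X²]=9.912; II: μ=3.8, E[X²]=18.24; III: μ=2.09, E[X²]=6.061.
E[X] = 0.44·2.95 + 0.33·3.8 + 0.23·2.09 = 3.0327.
E[X²] = 0.44·9.912 + 0.33·18.24 + 0.23·6.061 = 11.7745.
Var(X) = E[X²] − (E[X])² = 11.7745 − 9.19727 = 2.57724.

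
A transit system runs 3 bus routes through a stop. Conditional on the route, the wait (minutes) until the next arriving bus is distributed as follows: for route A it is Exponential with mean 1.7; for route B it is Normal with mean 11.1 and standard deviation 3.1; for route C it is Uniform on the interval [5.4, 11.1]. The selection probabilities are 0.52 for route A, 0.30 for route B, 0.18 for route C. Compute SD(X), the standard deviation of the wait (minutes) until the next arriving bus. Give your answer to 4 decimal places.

4.8075

Per component, A: μ=1.7, E[X²]=5.78; B: μ=11.1, E[X²]=132.82; C: μ=8.25, E[X²]=70.77.
E[X] = 0.52·1.7 + 0.3·11.1 + 0.18·8.25 = 5.699.
E[X²] = 0.52·5.78 + 0.3·132.82 + 0.18·70.77 = 55.5902.
Var(X) = E[X²] − (E[X])² = 55.5902 − 32.4786 = 23.1116.
SD(X) = √23.1116 = 4.80745.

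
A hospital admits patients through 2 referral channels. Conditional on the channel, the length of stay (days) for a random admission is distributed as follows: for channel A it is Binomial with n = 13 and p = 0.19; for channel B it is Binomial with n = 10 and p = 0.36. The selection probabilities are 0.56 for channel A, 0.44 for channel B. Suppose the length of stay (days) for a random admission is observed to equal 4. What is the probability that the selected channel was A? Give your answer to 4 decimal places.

0.4234

Likelihoods P(X=4 | ·): A: 0.139857; B: 0.242387.
Posterior ∝ prior × likelihood. Numerator for A: 0.56·0.139857 = 0.0783202.
Normalizing constant: 0.56·0.139857 + 0.44·0.242387 = 0.18497.
P(A | observation) = 0.0783202 / 0.18497 = 0.42342.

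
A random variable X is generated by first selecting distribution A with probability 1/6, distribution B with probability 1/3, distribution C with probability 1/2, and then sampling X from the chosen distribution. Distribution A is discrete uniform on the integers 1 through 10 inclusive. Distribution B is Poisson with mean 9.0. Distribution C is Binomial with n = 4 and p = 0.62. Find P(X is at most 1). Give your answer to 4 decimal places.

Conditional on each component, P(X ≤ 1): A: 0.1; B: 0.0012341; C: 0.156934.
By total probability, P(X ≤ 1) = 0.166667·0.1 + 0.333333·0.0012341 + 0.5·0.156934 = 0.095545.

0.0955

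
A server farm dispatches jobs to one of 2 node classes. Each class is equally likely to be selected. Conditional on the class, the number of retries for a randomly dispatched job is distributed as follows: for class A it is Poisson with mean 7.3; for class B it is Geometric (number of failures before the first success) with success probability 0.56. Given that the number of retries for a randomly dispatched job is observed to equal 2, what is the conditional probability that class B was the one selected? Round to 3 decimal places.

Likelihoods P(X=2 | ·): A: 0.0179997; B: 0.108416.
Posterior ∝ prior × likelihood. Numerator for B: 0.5·0.108416 = 0.054208.
Normalizing constant: 0.5·0.0179997 + 0.5·0.108416 = 0.0632079.
P(B | observation) = 0.054208 / 0.0632079 = 0.857615.

0.858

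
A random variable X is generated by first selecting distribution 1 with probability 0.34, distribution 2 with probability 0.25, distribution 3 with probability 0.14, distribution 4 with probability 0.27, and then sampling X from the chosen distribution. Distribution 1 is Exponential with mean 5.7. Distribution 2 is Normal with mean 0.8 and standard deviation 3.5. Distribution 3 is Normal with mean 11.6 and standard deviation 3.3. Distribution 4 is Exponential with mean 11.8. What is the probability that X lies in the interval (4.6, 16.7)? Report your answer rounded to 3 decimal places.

Conditional on each component, P(4.6 < X < 16.7): 1: 0.39278; 2: 0.1388; 3: 0.92193; 4: 0.434308.
By total probability, P(4.6 < X < 16.7) = 0.34·0.39278 + 0.25·0.1388 + 0.14·0.92193 + 0.27·0.434308 = 0.414579.

0.415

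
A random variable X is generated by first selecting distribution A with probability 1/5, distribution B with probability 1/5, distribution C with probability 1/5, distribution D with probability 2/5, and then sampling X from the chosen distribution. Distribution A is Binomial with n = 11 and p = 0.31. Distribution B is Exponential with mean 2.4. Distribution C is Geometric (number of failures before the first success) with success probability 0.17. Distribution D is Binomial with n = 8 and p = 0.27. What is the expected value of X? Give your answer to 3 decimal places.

Component means — A: 3.41; B: 2.4; C: 4.88235; D: 2.16.
E[X] = 0.2·3.41 + 0.2·2.4 + 0.2·4.88235 + 0.4·2.16 = 3.00247.

3.002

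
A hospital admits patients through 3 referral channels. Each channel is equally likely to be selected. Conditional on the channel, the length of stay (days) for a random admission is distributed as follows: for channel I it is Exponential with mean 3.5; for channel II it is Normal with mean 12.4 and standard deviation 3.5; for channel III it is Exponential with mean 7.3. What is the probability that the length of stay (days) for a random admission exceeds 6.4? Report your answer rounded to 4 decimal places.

0.5112

Conditional on each channel, P(X > 6.4): I: 0.160643; II: 0.956762; III: 0.416149.
By total probability, P(X > 6.4) = 0.333333·0.160643 + 0.333333·0.956762 + 0.333333·0.416149 = 0.511185.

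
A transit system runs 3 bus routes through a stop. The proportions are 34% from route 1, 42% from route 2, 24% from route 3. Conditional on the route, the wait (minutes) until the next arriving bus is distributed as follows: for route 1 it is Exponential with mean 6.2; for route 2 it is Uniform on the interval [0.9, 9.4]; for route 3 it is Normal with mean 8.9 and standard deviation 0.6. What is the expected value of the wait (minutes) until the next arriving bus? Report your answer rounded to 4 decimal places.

6.4070

Component means — 1: 6.2; 2: 5.15; 3: 8.9.
E[X] = 0.34·6.2 + 0.42·5.15 + 0.24·8.9 = 6.407.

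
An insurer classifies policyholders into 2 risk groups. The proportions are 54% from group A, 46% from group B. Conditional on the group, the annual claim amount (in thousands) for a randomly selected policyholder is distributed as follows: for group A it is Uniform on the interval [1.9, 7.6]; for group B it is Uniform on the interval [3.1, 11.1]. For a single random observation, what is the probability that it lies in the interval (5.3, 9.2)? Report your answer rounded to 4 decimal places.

0.4421

Conditional on each group, P(5.3 < X < 9.2): A: 0.403509; B: 0.4875.
By total probability, P(5.3 < X < 9.2) = 0.54·0.403509 + 0.46·0.4875 = 0.442145.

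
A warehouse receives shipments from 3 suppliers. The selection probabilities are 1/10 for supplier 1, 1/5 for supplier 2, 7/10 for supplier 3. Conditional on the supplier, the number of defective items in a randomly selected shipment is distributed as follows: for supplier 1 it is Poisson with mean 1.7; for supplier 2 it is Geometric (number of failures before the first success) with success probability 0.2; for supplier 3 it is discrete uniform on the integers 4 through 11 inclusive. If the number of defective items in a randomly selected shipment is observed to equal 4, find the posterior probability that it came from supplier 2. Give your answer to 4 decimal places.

Likelihoods P(X=4 | ·): 1: 0.0635746; 2: 0.08192; 3: 0.125.
Posterior ∝ prior × likelihood. Numerator for 2: 0.2·0.08192 = 0.016384.
Normalizing constant: 0.1·0.0635746 + 0.2·0.08192 + 0.7·0.125 = 0.110241.
P(2 | observation) = 0.016384 / 0.110241 = 0.148619.

0.1486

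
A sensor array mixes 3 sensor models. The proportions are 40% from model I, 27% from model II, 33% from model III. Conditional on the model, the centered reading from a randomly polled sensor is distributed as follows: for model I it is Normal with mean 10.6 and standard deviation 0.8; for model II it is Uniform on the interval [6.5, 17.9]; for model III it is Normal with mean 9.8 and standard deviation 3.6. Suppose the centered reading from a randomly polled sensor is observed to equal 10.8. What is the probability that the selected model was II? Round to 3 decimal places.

Likelihoods f(10.8 | ·): I: 0.483335; II: 0.0877193; III: 0.106623.
Posterior ∝ prior × likelihood. Numerator for II: 0.27·0.0877193 = 0.0236842.
Normalizing constant: 0.4·0.483335 + 0.27·0.0877193 + 0.33·0.106623 = 0.252204.
P(II | observation) = 0.0236842 / 0.252204 = 0.0939089.

0.094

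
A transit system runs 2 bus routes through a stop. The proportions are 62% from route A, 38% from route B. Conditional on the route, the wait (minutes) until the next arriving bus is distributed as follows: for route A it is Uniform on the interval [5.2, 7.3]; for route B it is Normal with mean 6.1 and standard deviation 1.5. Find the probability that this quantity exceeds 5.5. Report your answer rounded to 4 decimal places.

Conditional on each route, P(X > 5.5): A: 0.857143; B: 0.655422.
By total probability, P(X > 5.5) = 0.62·0.857143 + 0.38·0.655422 = 0.780489.

0.7805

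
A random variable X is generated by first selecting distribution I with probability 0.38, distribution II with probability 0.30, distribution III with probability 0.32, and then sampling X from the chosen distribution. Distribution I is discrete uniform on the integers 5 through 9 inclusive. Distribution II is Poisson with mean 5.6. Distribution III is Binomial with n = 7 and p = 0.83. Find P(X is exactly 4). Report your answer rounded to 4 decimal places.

0.0716

Conditional on each component, P(X = 4): I: 0; II: 0.151528; III: 0.081607.
By total probability, P(X = 4) = 0.38·0 + 0.3·0.151528 + 0.32·0.081607 = 0.0715725.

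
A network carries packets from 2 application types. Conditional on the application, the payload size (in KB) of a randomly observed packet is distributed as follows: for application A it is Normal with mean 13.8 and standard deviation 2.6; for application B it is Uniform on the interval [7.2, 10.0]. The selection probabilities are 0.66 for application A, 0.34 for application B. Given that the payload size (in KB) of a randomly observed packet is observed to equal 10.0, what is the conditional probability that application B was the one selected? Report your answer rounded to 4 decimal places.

Likelihoods f(10.0 | ·): A: 0.0527339; B: 0.357143.
Posterior ∝ prior × likelihood. Numerator for B: 0.34·0.357143 = 0.121429.
Normalizing constant: 0.66·0.0527339 + 0.34·0.357143 = 0.156233.
P(B | observation) = 0.121429 / 0.156233 = 0.777228.

0.7772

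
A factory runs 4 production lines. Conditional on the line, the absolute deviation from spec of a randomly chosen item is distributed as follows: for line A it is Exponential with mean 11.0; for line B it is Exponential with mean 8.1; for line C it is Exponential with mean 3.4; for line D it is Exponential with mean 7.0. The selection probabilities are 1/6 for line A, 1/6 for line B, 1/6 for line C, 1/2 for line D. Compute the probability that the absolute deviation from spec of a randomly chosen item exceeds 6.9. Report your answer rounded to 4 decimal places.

Conditional on each line, P(X > 6.9): A: 0.534046; B: 0.426624; C: 0.131413; D: 0.373173.
By total probability, P(X > 6.9) = 0.166667·0.534046 + 0.166667·0.426624 + 0.166667·0.131413 + 0.5·0.373173 = 0.3686.

0.3686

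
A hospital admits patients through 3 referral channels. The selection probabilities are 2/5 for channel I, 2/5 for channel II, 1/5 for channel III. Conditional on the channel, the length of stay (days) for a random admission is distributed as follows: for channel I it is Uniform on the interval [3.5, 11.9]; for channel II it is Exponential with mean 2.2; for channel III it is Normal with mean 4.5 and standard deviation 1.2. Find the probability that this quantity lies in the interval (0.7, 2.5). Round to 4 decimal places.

Conditional on each channel, P(0.7 < X < 2.5): I: 0; II: 0.406486; III: 0.0470194.
By total probability, P(0.7 < X < 2.5) = 0.4·0 + 0.4·0.406486 + 0.2·0.0470194 = 0.171998.

0.1720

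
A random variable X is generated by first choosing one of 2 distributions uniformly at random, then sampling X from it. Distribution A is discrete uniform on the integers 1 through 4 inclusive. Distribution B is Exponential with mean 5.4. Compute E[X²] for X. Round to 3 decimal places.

32.910

For each component E[X²] = Var + (mean)², giving A: 7.5; B: 58.32.
Overall E[X²] = 0.5·7.5 + 0.5·58.32 = 32.91.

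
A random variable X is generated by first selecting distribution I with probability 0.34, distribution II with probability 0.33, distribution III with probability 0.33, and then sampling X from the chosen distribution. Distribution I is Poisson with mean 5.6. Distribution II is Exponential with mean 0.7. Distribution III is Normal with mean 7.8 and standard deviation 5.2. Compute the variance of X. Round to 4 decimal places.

19.7155

Per component, I: μ=5.6, E[X²]=36.96; II: μ=0.7, E[X²]=0.98; III: μ=7.8, E[X²]=87.88.
E[X] = 0.34·5.6 + 0.33·0.7 + 0.33·7.8 = 4.709.
E[X²] = 0.34·36.96 + 0.33·0.98 + 0.33·87.88 = 41.8902.
Var(X) = E[X²] − (E[X])² = 41.8902 − 22.1747 = 19.7155.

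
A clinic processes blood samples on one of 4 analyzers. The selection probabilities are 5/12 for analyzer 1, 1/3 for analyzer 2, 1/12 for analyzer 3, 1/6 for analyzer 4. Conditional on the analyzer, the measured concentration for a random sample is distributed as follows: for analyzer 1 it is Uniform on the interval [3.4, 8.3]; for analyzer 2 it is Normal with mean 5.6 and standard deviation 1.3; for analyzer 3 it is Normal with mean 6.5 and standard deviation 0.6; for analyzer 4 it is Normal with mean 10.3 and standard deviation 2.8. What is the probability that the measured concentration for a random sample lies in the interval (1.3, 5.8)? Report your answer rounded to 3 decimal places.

0.410

Conditional on each analyzer, P(1.3 < X < 5.8): 1: 0.489796; 2: 0.560664; 3: 0.121673; 4: 0.0533577.
By total probability, P(1.3 < X < 5.8) = 0.416667·0.489796 + 0.333333·0.560664 + 0.0833333·0.121673 + 0.166667·0.0533577 = 0.410002.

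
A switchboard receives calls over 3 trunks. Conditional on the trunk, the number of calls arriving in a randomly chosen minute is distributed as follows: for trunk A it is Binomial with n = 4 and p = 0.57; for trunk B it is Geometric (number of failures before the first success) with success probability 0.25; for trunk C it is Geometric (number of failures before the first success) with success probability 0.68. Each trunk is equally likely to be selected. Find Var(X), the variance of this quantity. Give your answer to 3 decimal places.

5.690

Per component, A: μ=2.28, E[X²]=6.1788; B: μ=3, E[X²]=21; C: μ=0.470588, E[X²]=0.913495.
E[X] = 0.333333·2.28 + 0.333333·3 + 0.333333·0.470588 = 1.91686.
E[X²] = 0.333333·6.1788 + 0.333333·21 + 0.333333·0.913495 = 9.3641.
Var(X) = E[X²] − (E[X])² = 9.3641 − 3.67436 = 5.68974.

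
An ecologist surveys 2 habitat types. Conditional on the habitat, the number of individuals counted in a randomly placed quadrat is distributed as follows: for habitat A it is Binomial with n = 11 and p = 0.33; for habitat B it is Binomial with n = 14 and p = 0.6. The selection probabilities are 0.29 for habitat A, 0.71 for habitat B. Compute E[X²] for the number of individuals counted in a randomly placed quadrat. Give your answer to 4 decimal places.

57.0098

For each component E[X²] = Var + (mean)², giving A: 15.609; B: 73.92.
Overall E[X²] = 0.29·15.609 + 0.71·73.92 = 57.0098.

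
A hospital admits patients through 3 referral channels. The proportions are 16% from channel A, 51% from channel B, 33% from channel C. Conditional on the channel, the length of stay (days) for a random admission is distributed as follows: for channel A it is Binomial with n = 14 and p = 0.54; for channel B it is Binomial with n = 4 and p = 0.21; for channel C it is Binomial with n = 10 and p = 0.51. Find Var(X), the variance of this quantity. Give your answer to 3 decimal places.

8.778

Per component, A: μ=7.56, E[X²]=60.6312; B: μ=0.84, E[X²]=1.3692; C: μ=5.1, E[X²]=28.509.
E[X] = 0.16·7.56 + 0.51·0.84 + 0.33·5.1 = 3.321.
E[X²] = 0.16·60.6312 + 0.51·1.3692 + 0.33·28.509 = 19.8073.
Var(X) = E[X²] − (E[X])² = 19.8073 − 11.029 = 8.77821.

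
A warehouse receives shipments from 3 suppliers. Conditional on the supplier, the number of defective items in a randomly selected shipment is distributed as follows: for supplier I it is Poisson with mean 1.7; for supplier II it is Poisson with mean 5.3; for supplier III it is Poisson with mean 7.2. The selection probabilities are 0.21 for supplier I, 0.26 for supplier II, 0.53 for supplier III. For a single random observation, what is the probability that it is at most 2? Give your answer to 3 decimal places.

0.199

Conditional on each supplier, P(X ≤ 2): I: 0.757223; II: 0.101554; III: 0.0254735.
By total probability, P(X ≤ 2) = 0.21·0.757223 + 0.26·0.101554 + 0.53·0.0254735 = 0.198922.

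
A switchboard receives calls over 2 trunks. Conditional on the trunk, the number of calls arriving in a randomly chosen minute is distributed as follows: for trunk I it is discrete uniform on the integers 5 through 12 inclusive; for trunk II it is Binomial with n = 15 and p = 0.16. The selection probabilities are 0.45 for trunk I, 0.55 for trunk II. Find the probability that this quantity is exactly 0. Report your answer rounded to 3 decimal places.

Conditional on each trunk, P(X = 0): I: 0; II: 0.0731458.
By total probability, P(X = 0) = 0.45·0 + 0.55·0.0731458 = 0.0402302.

0.040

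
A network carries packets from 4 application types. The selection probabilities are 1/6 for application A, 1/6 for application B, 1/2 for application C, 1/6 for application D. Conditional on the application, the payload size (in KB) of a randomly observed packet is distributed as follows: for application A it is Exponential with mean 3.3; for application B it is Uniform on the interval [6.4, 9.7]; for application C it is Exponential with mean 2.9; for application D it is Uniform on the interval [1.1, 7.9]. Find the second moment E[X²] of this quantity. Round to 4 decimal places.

For each component E[X²] = Var + (mean)², giving A: 21.78; B: 65.71; C: 16.82; D: 24.1033.
Overall E[X²] = 0.166667·21.78 + 0.166667·65.71 + 0.5·16.82 + 0.166667·24.1033 = 27.0089.

27.0089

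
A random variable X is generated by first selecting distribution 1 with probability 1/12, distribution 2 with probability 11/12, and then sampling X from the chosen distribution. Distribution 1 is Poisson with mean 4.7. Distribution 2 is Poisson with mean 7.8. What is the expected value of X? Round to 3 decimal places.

Component means — 1: 4.7; 2: 7.8.
E[X] = 0.0833333·4.7 + 0.916667·7.8 = 7.54167.

7.542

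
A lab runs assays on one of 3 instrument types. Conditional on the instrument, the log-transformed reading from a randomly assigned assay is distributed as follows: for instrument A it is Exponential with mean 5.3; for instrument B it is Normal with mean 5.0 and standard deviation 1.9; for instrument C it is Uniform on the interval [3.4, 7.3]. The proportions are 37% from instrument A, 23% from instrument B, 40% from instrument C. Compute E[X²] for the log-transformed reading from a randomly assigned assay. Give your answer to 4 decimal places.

For each component E[X²] = Var + (mean)², giving A: 56.18; B: 28.61; C: 29.89.
Overall E[X²] = 0.37·56.18 + 0.23·28.61 + 0.4·29.89 = 39.3229.

39.3229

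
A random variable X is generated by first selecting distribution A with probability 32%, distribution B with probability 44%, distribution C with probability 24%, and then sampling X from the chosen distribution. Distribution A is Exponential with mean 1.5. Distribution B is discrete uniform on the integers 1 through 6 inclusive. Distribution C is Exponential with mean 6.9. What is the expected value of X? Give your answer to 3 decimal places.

3.676

Component means — A: 1.5; B: 3.5; C: 6.9.
E[X] = 0.32·1.5 + 0.44·3.5 + 0.24·6.9 = 3.676.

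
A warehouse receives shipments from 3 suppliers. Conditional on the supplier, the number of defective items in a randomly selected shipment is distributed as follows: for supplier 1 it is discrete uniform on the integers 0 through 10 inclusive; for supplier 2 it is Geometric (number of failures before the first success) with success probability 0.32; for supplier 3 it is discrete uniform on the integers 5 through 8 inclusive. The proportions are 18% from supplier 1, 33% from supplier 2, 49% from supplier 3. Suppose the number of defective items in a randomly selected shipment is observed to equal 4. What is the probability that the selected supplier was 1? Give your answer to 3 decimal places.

Likelihoods P(X=4 | ·): 1: 0.0909091; 2: 0.0684204; 3: 0.
Posterior ∝ prior × likelihood. Numerator for 1: 0.18·0.0909091 = 0.0163636.
Normalizing constant: 0.18·0.0909091 + 0.33·0.0684204 + 0.49·0 = 0.0389424.
P(1 | observation) = 0.0163636 / 0.0389424 = 0.420201.

0.420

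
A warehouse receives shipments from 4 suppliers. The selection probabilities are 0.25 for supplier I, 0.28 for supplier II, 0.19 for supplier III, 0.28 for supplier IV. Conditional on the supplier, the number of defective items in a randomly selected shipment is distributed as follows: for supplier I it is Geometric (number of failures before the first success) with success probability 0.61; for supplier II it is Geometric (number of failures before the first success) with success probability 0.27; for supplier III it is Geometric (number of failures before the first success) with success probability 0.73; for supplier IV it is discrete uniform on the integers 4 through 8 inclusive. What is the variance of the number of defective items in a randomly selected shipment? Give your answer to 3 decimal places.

8.863

Per component, I: μ=0.639344, E[X²]=1.45687; II: μ=2.7037, E[X²]=17.3237; III: μ=0.369863, E[X²]=0.64346; IV: μ=6, E[X²]=38.
E[X] = 0.25·0.639344 + 0.28·2.7037 + 0.19·0.369863 + 0.28·6 = 2.66715.
E[X²] = 0.25·1.45687 + 0.28·17.3237 + 0.19·0.64346 + 0.28·38 = 15.9771.
Var(X) = E[X²] − (E[X])² = 15.9771 − 7.11367 = 8.86345.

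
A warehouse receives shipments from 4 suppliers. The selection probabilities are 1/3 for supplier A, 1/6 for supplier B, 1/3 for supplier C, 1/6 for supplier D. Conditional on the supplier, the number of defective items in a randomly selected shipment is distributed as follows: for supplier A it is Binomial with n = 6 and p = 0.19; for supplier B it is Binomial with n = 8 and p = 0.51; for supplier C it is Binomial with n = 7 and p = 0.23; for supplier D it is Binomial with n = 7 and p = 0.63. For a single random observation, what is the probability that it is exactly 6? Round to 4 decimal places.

Conditional on each supplier, P(X = 6): A: 4.70459e-05; B: 0.118296; C: 0.000797913; D: 0.161936.
By total probability, P(X = 6) = 0.333333·4.70459e-05 + 0.166667·0.118296 + 0.333333·0.000797913 + 0.166667·0.161936 = 0.046987.

0.0470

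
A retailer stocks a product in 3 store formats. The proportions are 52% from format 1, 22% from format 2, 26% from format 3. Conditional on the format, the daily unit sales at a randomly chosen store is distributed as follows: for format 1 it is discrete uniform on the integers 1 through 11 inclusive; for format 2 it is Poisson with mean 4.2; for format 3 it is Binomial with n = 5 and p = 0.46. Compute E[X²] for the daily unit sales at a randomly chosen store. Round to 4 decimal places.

For each component E[X²] = Var + (mean)², giving 1: 46; 2: 21.84; 3: 6.532.
Overall E[X²] = 0.52·46 + 0.22·21.84 + 0.26·6.532 = 30.4231.

30.4231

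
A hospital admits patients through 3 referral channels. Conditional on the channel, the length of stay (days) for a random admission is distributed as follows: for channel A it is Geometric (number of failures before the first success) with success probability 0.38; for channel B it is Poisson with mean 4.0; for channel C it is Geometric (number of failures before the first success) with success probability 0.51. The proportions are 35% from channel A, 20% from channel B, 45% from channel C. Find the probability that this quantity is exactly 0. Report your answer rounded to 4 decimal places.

0.3662

Conditional on each channel, P(X = 0): A: 0.38; B: 0.0183156; C: 0.51.
By total probability, P(X = 0) = 0.35·0.38 + 0.2·0.0183156 + 0.45·0.51 = 0.366163.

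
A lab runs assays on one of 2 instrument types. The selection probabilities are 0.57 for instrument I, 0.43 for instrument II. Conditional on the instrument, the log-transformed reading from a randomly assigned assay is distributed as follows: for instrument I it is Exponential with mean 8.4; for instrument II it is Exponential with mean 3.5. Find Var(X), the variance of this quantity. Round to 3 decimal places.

51.372

Per component, I: μ=8.4, E[X²]=141.12; II: μ=3.5, E[X²]=24.5.
E[X] = 0.57·8.4 + 0.43·3.5 = 6.293.
E[X²] = 0.57·141.12 + 0.43·24.5 = 90.9734.
Var(X) = E[X²] − (E[X])² = 90.9734 − 39.6018 = 51.3716.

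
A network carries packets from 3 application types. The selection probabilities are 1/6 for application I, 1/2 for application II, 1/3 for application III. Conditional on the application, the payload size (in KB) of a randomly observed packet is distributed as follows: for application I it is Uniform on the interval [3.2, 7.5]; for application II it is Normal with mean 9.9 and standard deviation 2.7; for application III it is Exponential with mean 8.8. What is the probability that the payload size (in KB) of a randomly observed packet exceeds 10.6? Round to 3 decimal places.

Conditional on each application, P(X > 10.6): I: 0; II: 0.397718; III: 0.299828.
By total probability, P(X > 10.6) = 0.166667·0 + 0.5·0.397718 + 0.333333·0.299828 = 0.298802.

0.299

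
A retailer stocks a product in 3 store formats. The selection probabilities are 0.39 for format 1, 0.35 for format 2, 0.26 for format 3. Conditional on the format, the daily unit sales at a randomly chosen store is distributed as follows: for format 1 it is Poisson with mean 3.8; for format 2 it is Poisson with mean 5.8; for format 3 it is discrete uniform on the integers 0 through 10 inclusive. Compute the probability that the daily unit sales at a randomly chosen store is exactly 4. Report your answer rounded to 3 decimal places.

0.149

Conditional on each format, P(X = 4): 1: 0.194359; 2: 0.142755; 3: 0.0909091.
By total probability, P(X = 4) = 0.39·0.194359 + 0.35·0.142755 + 0.26·0.0909091 = 0.149401.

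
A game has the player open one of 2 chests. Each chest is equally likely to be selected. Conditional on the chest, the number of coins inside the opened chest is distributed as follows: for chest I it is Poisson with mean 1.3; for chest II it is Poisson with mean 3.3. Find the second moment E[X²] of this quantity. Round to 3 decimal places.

8.590

For each component E[X²] = Var + (mean)², giving I: 2.99; II: 14.19.
Overall E[X²] = 0.5·2.99 + 0.5·14.19 = 8.59.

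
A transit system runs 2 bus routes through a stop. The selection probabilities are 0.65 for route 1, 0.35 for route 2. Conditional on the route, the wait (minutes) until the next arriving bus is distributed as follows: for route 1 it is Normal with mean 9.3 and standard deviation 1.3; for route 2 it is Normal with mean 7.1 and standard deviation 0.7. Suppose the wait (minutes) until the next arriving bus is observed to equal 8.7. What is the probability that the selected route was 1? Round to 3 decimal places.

0.925

Likelihoods f(8.7 | ·): 1: 0.275874; 2: 0.0418147.
Posterior ∝ prior × likelihood. Numerator for 1: 0.65·0.275874 = 0.179318.
Normalizing constant: 0.65·0.275874 + 0.35·0.0418147 = 0.193953.
P(1 | observation) = 0.179318 / 0.193953 = 0.924543.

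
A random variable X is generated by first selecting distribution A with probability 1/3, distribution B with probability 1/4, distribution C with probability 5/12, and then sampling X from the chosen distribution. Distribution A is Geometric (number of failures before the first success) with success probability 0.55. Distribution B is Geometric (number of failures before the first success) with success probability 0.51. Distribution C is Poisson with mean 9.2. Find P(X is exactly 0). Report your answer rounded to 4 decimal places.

0.3109

Conditional on each component, P(X = 0): A: 0.55; B: 0.51; C: 0.000101039.
By total probability, P(X = 0) = 0.333333·0.55 + 0.25·0.51 + 0.416667·0.000101039 = 0.310875.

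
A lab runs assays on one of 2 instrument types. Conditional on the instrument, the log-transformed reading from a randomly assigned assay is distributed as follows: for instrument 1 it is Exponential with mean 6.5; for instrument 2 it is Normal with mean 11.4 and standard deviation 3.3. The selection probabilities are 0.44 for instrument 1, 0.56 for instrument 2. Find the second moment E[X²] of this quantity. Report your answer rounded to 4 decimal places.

For each component E[X²] = Var + (mean)², giving 1: 84.5; 2: 140.85.
Overall E[X²] = 0.44·84.5 + 0.56·140.85 = 116.056.

116.0560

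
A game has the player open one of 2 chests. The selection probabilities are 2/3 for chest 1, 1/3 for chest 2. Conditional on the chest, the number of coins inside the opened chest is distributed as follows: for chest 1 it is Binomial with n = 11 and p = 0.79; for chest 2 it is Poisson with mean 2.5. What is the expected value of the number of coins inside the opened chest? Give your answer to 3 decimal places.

Component means — 1: 8.69; 2: 2.5.
E[X] = 0.666667·8.69 + 0.333333·2.5 = 6.62667.

6.627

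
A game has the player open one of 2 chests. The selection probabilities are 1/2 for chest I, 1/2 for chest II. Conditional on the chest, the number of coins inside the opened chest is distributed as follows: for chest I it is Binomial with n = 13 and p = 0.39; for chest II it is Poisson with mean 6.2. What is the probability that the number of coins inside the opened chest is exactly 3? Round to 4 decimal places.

Conditional on each chest, P(X = 3): I: 0.12102; II: 0.0806117.
By total probability, P(X = 3) = 0.5·0.12102 + 0.5·0.0806117 = 0.100816.

0.1008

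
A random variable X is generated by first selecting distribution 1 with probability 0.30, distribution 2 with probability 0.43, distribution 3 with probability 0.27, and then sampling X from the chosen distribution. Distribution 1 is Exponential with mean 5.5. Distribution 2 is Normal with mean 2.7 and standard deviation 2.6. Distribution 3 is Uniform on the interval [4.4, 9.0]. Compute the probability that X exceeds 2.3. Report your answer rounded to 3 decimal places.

Conditional on each component, P(X > 2.3): 1: 0.658243; 2: 0.561134; 3: 1.
By total probability, P(X > 2.3) = 0.3·0.658243 + 0.43·0.561134 + 0.27·1 = 0.708761.

0.709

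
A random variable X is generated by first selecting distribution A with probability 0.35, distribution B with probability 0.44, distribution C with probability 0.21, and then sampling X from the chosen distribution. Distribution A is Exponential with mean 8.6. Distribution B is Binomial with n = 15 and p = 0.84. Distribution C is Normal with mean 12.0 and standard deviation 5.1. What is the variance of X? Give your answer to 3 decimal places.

Per component, A: μ=8.6, E[X²]=147.92; B: μ=12.6, E[X²]=160.776; C: μ=12, E[X²]=170.01.
E[X] = 0.35·8.6 + 0.44·12.6 + 0.21·12 = 11.074.
E[X²] = 0.35·147.92 + 0.44·160.776 + 0.21·170.01 = 158.216.
Var(X) = E[X²] − (E[X])² = 158.216 − 122.633 = 35.5821.

35.582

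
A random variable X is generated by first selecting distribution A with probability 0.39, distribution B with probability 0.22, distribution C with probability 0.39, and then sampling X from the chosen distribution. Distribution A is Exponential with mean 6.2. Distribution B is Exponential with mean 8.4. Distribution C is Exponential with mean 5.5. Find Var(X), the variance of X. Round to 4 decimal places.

43.5237

Per component, A: μ=6.2, E[X²]=76.88; B: μ=8.4, E[X²]=141.12; C: μ=5.5, E[X²]=60.5.
E[X] = 0.39·6.2 + 0.22·8.4 + 0.39·5.5 = 6.411.
E[X²] = 0.39·76.88 + 0.22·141.12 + 0.39·60.5 = 84.6246.
Var(X) = E[X²] − (E[X])² = 84.6246 − 41.1009 = 43.5237.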